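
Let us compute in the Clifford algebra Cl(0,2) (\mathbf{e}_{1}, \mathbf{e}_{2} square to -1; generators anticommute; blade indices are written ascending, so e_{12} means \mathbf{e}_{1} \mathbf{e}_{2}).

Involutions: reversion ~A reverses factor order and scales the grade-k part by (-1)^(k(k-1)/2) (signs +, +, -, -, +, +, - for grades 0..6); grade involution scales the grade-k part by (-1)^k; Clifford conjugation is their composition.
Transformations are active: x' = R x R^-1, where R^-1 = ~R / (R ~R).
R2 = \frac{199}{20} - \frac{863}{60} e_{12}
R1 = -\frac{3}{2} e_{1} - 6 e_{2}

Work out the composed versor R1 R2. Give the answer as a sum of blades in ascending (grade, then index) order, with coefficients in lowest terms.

Distribute over the terms of R1 (each basis-blade product reordered to ascending indices, repeated generators contracted through their squares):
(-\frac{3}{2} e_{1}) R2 = -\frac{597}{40} e_{1} - \frac{863}{40} e_{2}
(-6 e_{2}) R2 = \frac{863}{10} e_{1} - \frac{597}{10} e_{2}
Summing the partial products and collecting blades:
Answer: \frac{571}{8} e_{1} - \frac{3251}{40} e_{2}


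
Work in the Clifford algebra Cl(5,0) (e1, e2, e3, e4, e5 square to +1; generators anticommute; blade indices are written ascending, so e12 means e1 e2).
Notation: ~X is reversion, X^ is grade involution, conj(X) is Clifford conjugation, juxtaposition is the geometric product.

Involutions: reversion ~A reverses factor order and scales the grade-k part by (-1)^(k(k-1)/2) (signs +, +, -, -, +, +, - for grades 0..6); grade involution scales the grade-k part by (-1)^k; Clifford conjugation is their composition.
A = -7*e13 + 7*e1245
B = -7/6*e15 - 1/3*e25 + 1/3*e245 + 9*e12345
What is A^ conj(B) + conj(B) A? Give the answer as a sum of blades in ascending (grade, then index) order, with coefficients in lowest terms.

first term: -7/3*e1 - 63*e3 + 7/3*e14 - 49/6*e24 + 49/6*e35 + 63*e245 + 7/3*e1235 + 7/3*e12345
second term: 7/3*e1 - 63*e3 + 7/3*e14 - 49/6*e24 - 49/6*e35 + 63*e245 + 7/3*e1235 + 7/3*e12345
Answer: -126*e3 + 14/3*e14 - 49/3*e24 + 126*e245 + 14/3*e1235 + 14/3*e12345


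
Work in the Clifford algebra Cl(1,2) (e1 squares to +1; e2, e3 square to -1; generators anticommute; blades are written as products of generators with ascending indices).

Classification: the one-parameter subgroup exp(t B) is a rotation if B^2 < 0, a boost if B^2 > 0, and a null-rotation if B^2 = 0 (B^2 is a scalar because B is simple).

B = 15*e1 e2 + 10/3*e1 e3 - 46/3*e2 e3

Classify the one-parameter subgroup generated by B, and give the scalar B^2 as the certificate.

B^2 term by term: the squares give (15)^2*(e1 e2)^2 + (10/3)^2*(e1 e3)^2 + (-46/3)^2*(e2 e3)^2 = 225*(+1) + 100/9*(+1) + 2116/9*(-1) = 1 (each basis 2-blade squares to minus the product of its generators' squares); cross terms between blades sharing an index anticommute and cancel. So B^2 = 1.
Answer: boost, certificate B^2 = 1. Certificate logic: 1 is a conjugation-invariant scalar, so its sign fixes rotation versus boost versus null-rotation outright.


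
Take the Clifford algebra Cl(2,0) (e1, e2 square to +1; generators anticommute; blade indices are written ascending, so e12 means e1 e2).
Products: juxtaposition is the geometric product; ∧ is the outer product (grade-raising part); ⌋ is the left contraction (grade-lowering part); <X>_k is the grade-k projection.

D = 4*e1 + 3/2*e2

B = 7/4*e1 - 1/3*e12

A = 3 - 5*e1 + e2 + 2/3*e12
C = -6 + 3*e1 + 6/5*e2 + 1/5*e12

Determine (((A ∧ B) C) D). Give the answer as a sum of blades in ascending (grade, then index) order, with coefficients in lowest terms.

step 1: 21/4*e1 - 11/4*e12
step 2: 163/10 - 174/5*e1 + 93/10*e2 + 114/5*e12
step 3: -501/4 + 497/5*e1 - 267/4*e2 - 447/5*e12
Answer: -501/4 + 497/5*e1 - 267/4*e2 - 447/5*e12


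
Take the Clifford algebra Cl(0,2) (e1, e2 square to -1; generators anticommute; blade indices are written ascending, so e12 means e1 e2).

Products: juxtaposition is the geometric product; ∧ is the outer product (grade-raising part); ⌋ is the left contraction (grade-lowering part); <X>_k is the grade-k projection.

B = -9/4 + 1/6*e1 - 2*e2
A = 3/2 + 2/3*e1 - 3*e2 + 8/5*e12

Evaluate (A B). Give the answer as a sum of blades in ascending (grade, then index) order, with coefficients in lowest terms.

step 1: -683/72 + 39/20*e1 + 241/60*e2 - 133/30*e12
Answer: -683/72 + 39/20*e1 + 241/60*e2 - 133/30*e12


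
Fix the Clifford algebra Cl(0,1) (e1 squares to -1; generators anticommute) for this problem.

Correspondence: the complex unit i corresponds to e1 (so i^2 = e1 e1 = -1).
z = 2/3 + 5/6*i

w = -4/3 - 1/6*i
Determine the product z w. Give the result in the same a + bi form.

In blades: z = 2/3 + 5/6*e1, w = -4/3 - 1/6*e1.
Distribute z over w term by term (generator squares from the signature, products reordered to ascending indices): (2/3)*w = -8/9 - 1/9*e1; (5/6*e1)*w = 5/36 - 10/9*e1.
Sum: -3/4 - 11/9*e1; translating back through the correspondence:
Answer: -3/4 - 11/9*i


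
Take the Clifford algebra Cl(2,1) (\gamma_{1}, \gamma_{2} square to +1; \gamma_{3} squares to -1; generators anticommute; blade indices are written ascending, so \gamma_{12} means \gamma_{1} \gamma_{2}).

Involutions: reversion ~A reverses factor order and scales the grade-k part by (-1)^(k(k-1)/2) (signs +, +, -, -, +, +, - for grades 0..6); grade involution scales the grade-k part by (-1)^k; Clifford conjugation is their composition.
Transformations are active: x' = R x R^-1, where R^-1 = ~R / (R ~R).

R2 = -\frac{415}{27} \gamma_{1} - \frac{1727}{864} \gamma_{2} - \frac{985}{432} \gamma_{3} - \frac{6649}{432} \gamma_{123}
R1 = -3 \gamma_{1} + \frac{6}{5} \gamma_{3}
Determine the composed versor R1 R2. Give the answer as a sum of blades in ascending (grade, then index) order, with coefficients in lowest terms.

Distribute over the terms of R1 (each basis-blade product reordered to ascending indices, repeated generators contracted through their squares):
(-3 \gamma_{1}) R2 = \frac{415}{9} + \frac{1727}{288} \gamma_{12} + \frac{985}{144} \gamma_{13} + \frac{6649}{144} \gamma_{23}
(\frac{6}{5} \gamma_{3}) R2 = \frac{197}{72} + \frac{6649}{360} \gamma_{12} + \frac{166}{9} \gamma_{13} + \frac{1727}{720} \gamma_{23}
Summing the partial products and collecting blades:
Answer: \frac{3517}{72} + \frac{35231}{1440} \gamma_{12} + \frac{3641}{144} \gamma_{13} + \frac{8743}{180} \gamma_{23}


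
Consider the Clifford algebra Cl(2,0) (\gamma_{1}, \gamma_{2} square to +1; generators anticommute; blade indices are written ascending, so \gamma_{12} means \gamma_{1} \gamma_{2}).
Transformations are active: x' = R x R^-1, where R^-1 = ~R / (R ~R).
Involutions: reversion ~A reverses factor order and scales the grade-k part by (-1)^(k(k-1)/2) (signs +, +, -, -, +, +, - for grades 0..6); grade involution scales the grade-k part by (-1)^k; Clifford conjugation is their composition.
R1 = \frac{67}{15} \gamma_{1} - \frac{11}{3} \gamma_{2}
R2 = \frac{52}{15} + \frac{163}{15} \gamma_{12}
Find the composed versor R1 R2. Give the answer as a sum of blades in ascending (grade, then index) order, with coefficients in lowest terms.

Distribute over the terms of R1 (each basis-blade product reordered to ascending indices, repeated generators contracted through their squares):
(\frac{67}{15} \gamma_{1}) R2 = \frac{3484}{225} \gamma_{1} + \frac{10921}{225} \gamma_{2}
(-\frac{11}{3} \gamma_{2}) R2 = \frac{1793}{45} \gamma_{1} - \frac{572}{45} \gamma_{2}
Summing the partial products and collecting blades:
Answer: \frac{12449}{225} \gamma_{1} + \frac{2687}{75} \gamma_{2}


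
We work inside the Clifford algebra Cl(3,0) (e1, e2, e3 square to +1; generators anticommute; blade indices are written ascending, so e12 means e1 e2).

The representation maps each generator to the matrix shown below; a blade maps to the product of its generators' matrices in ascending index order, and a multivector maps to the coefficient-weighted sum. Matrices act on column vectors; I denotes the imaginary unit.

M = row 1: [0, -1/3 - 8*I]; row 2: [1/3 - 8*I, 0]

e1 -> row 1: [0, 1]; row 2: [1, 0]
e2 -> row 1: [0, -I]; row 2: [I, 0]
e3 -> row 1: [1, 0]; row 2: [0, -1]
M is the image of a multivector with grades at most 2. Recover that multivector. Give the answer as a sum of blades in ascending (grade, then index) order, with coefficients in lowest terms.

Method: 1, rho(e1), rho(e2), rho(e3) form a trace-orthogonal basis of the 2x2 complex matrices (tr(X Y) = 2 if X = Y, else 0), so M = m0*1 + m1*rho(e1) + m2*rho(e2) + m3*rho(e3) with m0 = tr(M)/2 = 0, m1 = tr(M rho(e1))/2 = -8*I, m2 = tr(M rho(e2))/2 = -I/3, m3 = tr(M rho(e3))/2 = 0.
Multiplying table entries, the bivector images are rho(e12) = I*rho(e3), rho(e13) = -I*rho(e2), rho(e23) = I*rho(e1); with real blade coefficients the real parts of m0..m3 are the coefficients of 1, e1, e2, e3 and the imaginary parts give the bivectors (e23: Im m1, e13: -Im m2, e12: Im m3).
Answer: 1/3*e13 - 8*e23


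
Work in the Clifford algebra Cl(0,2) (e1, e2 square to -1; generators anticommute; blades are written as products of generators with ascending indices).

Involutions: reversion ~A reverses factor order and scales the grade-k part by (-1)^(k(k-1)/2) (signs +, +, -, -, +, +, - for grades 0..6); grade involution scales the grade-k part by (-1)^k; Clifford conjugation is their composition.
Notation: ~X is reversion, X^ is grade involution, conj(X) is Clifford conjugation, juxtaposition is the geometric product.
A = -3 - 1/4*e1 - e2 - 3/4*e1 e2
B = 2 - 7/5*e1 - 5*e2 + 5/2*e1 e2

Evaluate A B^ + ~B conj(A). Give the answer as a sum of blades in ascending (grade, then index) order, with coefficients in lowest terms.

first term: 49/40 - 69/20*e1 - 697/40*e2 - 177/20*e1 e2
second term: 49/40 + 69/20*e1 + 697/40*e2 + 177/20*e1 e2
Answer: 49/20


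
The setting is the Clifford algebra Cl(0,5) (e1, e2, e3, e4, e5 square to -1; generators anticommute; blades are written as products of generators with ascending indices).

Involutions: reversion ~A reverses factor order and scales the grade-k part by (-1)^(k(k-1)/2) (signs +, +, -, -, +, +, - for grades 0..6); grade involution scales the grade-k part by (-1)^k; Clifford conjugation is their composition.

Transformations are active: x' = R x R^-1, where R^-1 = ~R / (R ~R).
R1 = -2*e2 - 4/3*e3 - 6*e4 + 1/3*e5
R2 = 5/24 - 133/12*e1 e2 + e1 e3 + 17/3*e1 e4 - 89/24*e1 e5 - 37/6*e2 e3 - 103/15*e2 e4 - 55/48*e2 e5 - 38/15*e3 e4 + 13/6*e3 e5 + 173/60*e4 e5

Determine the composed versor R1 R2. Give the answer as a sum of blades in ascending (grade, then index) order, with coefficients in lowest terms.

Distribute over the terms of R1 (each basis-blade product reordered to ascending indices, repeated generators contracted through their squares):
(-2*e2) R2 = 133/6*e1 - 5/12*e2 - 37/3*e3 - 206/15*e4 - 55/24*e5 + 2*e1 e2 e3 + 34/3*e1 e2 e4 - 89/12*e1 e2 e5 + 76/15*e2 e3 e4 - 13/3*e2 e3 e5 - 173/30*e2 e4 e5
(-4/3*e3) R2 = -4/3*e1 + 74/9*e2 - 5/18*e3 - 152/45*e4 + 26/9*e5 + 133/9*e1 e2 e3 + 68/9*e1 e3 e4 - 89/18*e1 e3 e5 - 412/45*e2 e3 e4 - 55/36*e2 e3 e5 - 173/45*e3 e4 e5
(-6*e4) R2 = -34*e1 + 206/5*e2 + 76/5*e3 - 5/4*e4 + 173/10*e5 + 133/2*e1 e2 e4 - 6*e1 e3 e4 - 89/4*e1 e4 e5 + 37*e2 e3 e4 - 55/8*e2 e4 e5 + 13*e3 e4 e5
(1/3*e5) R2 = -89/72*e1 - 55/144*e2 + 13/18*e3 + 173/180*e4 + 5/72*e5 - 133/36*e1 e2 e5 + 1/3*e1 e3 e5 + 17/9*e1 e4 e5 - 37/18*e2 e3 e5 - 103/45*e2 e4 e5 - 38/45*e3 e4 e5
Summing the partial products and collecting blades:
Answer: -1037/72*e1 + 35009/720*e2 + 149/45*e3 - 87/5*e4 + 539/30*e5 + 151/9*e1 e2 e3 + 467/6*e1 e2 e4 - 100/9*e1 e2 e5 + 14/9*e1 e3 e4 - 83/18*e1 e3 e5 - 733/36*e1 e4 e5 + 1481/45*e2 e3 e4 - 95/12*e2 e3 e5 - 1075/72*e2 e4 e5 + 374/45*e3 e4 e5


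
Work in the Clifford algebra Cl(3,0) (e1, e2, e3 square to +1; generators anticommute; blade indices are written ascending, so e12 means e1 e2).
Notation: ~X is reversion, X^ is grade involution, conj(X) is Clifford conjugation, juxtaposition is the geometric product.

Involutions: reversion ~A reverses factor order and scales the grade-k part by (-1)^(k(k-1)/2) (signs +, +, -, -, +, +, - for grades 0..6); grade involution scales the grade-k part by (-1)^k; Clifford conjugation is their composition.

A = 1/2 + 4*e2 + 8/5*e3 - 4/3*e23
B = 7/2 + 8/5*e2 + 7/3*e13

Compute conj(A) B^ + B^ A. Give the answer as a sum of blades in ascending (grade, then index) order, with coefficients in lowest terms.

first term: 163/20 + 56/15*e1 - 74/5*e2 - 52/15*e3 + 28/9*e12 + 7/6*e13 + 158/75*e23 + 28/3*e123
second term: -93/20 + 56/15*e1 + 66/5*e2 + 116/15*e3 + 28/9*e12 + 7/6*e13 - 542/75*e23 - 28/3*e123
Answer: 7/2 + 112/15*e1 - 8/5*e2 + 64/15*e3 + 56/9*e12 + 7/3*e13 - 128/25*e23


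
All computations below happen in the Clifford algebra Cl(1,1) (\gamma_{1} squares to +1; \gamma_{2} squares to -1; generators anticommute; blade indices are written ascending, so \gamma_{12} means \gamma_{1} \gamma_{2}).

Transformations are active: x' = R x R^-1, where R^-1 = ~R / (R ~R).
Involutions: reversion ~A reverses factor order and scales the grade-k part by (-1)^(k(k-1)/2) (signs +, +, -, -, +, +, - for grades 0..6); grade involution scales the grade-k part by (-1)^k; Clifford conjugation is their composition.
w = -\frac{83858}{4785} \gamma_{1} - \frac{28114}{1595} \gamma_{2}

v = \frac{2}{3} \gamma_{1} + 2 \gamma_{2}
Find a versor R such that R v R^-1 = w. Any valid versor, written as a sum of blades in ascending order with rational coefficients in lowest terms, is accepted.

Construction: equal norms (both -\frac{32}{9}) license R = v + w = -\frac{80668}{4785} \gamma_{1} - \frac{24924}{1595} \gamma_{2} — nothing changes along that direction, while (v - w)/2 changes sign, so v maps onto w.
Answer: -\frac{80668}{4785} \gamma_{1} - \frac{24924}{1595} \gamma_{2}


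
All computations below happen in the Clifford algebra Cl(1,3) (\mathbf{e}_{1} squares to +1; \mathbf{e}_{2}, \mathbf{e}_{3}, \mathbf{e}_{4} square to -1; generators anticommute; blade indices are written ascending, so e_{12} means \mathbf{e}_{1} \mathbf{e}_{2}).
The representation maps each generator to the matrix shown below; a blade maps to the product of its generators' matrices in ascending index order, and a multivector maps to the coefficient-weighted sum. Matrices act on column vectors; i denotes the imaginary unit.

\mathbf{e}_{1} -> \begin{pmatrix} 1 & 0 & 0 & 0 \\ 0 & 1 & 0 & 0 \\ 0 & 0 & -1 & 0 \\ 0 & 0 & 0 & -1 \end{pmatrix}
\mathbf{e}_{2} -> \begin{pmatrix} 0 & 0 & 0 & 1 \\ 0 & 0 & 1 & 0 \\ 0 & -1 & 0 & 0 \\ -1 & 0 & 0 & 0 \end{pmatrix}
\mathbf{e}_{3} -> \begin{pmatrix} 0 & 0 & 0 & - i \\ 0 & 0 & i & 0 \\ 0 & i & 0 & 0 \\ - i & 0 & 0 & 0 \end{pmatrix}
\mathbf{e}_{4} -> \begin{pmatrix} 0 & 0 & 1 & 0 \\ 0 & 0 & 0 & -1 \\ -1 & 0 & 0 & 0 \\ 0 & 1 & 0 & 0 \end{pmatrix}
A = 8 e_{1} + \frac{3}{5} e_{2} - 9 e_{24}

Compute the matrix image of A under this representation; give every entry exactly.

Bivector images (products of the table entries): rho(e_{24}) = rho(\mathbf{e}_{2})rho(\mathbf{e}_{4}) = \begin{pmatrix} 0 & 1 & 0 & 0 \\ -1 & 0 & 0 & 0 \\ 0 & 0 & 0 & 1 \\ 0 & 0 & -1 & 0 \end{pmatrix}.
M = (8)*rho(e_{1}) + (\frac{3}{5})*rho(e_{2}) + (-9)*rho(e_{24}), summed entrywise:
Answer: \begin{pmatrix} 8 & -9 & 0 & \frac{3}{5} \\ 9 & 8 & \frac{3}{5} & 0 \\ 0 & - \frac{3}{5} & -8 & -9 \\ - \frac{3}{5} & 0 & 9 & -8 \end{pmatrix}


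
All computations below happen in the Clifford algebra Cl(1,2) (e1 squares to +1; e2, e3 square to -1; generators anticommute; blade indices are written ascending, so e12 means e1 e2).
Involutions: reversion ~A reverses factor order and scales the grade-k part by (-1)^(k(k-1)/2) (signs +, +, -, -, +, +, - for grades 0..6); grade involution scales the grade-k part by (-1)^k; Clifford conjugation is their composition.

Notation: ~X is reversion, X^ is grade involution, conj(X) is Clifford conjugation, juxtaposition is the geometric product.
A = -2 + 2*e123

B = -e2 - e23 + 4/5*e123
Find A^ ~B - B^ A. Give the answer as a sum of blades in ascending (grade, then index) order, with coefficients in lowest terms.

first term: -8/5 + 2*e1 + 2*e2 + 2*e13 - 2*e23 + 8/5*e123
second term: 8/5 + 2*e1 - 2*e2 + 2*e13 + 2*e23 + 8/5*e123
Answer: -16/5 + 4*e2 - 4*e23


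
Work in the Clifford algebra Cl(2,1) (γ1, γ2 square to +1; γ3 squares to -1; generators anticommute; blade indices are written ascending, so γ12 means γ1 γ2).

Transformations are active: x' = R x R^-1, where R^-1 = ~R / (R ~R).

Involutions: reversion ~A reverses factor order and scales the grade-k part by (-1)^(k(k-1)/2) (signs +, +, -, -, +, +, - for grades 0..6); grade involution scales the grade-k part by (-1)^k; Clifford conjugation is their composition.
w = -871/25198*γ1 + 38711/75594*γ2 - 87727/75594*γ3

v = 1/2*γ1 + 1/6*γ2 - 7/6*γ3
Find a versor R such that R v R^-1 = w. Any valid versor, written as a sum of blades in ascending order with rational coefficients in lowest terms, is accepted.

Why this works: both vectors square to -13/12, so q(v) = q(w) and R = v + w = 5864/12599*γ1 + 25655/37797*γ2 - 29320/12599*γ3 carries v to w — its own direction survives, the complement (v - w)/2 flips.
Answer: 5864/12599*γ1 + 25655/37797*γ2 - 29320/12599*γ3


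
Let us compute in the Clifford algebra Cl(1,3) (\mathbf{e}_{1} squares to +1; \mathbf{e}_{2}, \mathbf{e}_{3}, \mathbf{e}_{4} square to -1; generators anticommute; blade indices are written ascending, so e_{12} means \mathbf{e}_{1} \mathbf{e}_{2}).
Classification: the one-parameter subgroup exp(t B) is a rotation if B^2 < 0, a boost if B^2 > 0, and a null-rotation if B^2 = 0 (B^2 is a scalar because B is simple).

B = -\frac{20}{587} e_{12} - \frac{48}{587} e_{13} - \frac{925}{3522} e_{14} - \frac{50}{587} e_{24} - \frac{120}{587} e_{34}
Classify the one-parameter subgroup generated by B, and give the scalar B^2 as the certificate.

B^2 term by term: the squares give (-\frac{20}{587})^2*(e_{12})^2 + (-\frac{48}{587})^2*(e_{13})^2 + (-\frac{925}{3522})^2*(e_{14})^2 + (-\frac{50}{587})^2*(e_{24})^2 + (-\frac{120}{587})^2*(e_{34})^2 = \frac{400}{344569}*(+1) + \frac{2304}{344569}*(+1) + \frac{855625}{12404484}*(+1) + \frac{2500}{344569}*(-1) + \frac{14400}{344569}*(-1) = \frac{1}{36} (each basis 2-blade squares to minus the product of its generators' squares); cross terms between blades sharing an index anticommute and cancel; the commuting (index-disjoint) pairs give grade-4 terms 2*c*c'*(blade product), which cancel blade by blade — e_{1234}: \frac{4800}{344569} - \frac{4800}{344569} = 0 — confirming B is simple. So B^2 = \frac{1}{36}.
Answer: boost, certificate B^2 = \frac{1}{36}. Because \frac{1}{36} is invariant under every versor sandwich, the classification follows from its sign alone.


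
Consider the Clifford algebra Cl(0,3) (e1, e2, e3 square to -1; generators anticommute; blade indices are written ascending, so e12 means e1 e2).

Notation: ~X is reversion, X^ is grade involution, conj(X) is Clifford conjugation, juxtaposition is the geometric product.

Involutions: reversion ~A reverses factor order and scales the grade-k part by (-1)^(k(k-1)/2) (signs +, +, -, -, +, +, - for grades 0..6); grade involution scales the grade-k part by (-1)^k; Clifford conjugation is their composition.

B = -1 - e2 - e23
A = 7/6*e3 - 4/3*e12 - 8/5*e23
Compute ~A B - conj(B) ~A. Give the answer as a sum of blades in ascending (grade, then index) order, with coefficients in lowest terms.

first term: 8/5 + 4/3*e1 - 7/6*e2 - 83/30*e3 - 4/3*e12 + 4/3*e13 - 13/30*e23
second term: -8/5 + 4/3*e1 - 7/6*e2 - 83/30*e3 - 4/3*e12 + 4/3*e13 - 13/30*e23
Answer: 16/5


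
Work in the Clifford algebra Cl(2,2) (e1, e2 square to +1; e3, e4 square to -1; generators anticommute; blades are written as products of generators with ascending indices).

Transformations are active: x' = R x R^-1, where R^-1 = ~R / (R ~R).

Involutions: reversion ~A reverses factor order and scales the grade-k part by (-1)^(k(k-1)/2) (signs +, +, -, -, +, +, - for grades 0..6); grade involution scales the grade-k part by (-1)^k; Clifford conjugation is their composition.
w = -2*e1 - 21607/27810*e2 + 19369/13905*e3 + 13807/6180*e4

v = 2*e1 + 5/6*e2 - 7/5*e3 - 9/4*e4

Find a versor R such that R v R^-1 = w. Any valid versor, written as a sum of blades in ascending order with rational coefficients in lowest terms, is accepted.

Sketch: the shared square -8381/3600 makes R = v + w = 784/13905*e2 - 98/13905*e3 - 49/3090*e4 the natural versor; its sandwich fixes that direction, negates (v - w)/2, and sends v to w.
Answer: 784/13905*e2 - 98/13905*e3 - 49/3090*e4


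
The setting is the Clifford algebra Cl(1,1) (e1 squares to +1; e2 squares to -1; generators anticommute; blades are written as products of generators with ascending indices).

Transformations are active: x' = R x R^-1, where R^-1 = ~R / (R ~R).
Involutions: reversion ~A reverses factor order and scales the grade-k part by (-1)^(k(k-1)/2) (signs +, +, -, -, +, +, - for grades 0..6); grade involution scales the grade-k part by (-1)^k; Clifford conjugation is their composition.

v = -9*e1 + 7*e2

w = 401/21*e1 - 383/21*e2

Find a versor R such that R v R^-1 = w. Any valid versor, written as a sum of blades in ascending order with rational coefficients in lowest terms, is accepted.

Since q(v) = q(w) = 32, the sum R = v + w = 212/21*e1 - 236/21*e2 does the job whenever invertible.
Answer: 212/21*e1 - 236/21*e2


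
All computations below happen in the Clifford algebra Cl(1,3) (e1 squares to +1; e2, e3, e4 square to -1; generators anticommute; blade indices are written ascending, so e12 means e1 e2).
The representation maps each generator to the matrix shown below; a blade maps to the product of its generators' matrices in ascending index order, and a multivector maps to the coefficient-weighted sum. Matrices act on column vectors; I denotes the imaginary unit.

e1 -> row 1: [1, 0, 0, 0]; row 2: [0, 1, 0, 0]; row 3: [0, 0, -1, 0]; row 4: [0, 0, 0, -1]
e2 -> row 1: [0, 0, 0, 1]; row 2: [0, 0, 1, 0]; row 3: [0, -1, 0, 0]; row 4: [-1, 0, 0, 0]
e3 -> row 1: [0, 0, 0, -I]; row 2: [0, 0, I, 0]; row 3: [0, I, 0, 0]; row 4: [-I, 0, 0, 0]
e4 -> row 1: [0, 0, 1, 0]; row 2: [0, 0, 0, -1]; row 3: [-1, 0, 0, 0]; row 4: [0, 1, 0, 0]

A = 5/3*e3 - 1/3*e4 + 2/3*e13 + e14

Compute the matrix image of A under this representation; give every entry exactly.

Bivector images (products of the table entries): rho(e13) = rho(e1)rho(e3) = row 1: [0, 0, 0, -I]; row 2: [0, 0, I, 0]; row 3: [0, -I, 0, 0]; row 4: [I, 0, 0, 0]; rho(e14) = rho(e1)rho(e4) = row 1: [0, 0, 1, 0]; row 2: [0, 0, 0, -1]; row 3: [1, 0, 0, 0]; row 4: [0, -1, 0, 0].
M = (5/3)*rho(e3) + (-1/3)*rho(e4) + (2/3)*rho(e13) + (1)*rho(e14), summed entrywise:
Answer: row 1: [0, 0, 2/3, -7*I/3]; row 2: [0, 0, 7*I/3, -2/3]; row 3: [4/3, I, 0, 0]; row 4: [-I, -4/3, 0, 0]


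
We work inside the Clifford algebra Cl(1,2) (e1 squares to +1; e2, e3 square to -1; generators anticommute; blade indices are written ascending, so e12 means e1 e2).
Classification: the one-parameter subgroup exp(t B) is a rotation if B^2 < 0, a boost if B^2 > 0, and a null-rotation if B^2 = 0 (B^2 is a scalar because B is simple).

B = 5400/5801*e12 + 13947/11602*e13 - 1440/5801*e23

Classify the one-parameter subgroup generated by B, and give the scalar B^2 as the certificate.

B^2 term by term: the squares give (5400/5801)^2*(e12)^2 + (13947/11602)^2*(e13)^2 + (-1440/5801)^2*(e23)^2 = 29160000/33651601*(+1) + 194518809/134606404*(+1) + 2073600/33651601*(-1) = 9/4 (each basis 2-blade squares to minus the product of its generators' squares); cross terms between blades sharing an index anticommute and cancel. So B^2 = 9/4.
Answer: boost, certificate B^2 = 9/4. Key observation: B^2 = 9/4 is a conjugation invariant, so its sign decides the class regardless of the surface form of B.


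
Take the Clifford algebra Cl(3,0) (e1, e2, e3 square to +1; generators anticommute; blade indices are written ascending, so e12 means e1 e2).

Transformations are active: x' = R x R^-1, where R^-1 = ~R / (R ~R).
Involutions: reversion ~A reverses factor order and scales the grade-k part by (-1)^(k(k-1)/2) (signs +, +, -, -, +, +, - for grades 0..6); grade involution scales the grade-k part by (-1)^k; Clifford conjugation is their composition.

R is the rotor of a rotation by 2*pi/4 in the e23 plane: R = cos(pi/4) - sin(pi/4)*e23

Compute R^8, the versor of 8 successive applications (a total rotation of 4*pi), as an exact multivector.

Because a rotor carries half the rotation angle, composing 8 copies of this e23-plane rotor multiplies the phase: 8*(pi/4) = 2*pi, hence R^8 = cos(2*pi) - sin(2*pi)*e23.
cos(2*pi) = 1 and sin(2*pi) = 0, so R^8 = 1. The total rotation 4*pi is 2 full turns, so every vector returns to itself, yet the rotor is +1, back on the identity sheet (an even number of 2*pi turns).
Answer: 1


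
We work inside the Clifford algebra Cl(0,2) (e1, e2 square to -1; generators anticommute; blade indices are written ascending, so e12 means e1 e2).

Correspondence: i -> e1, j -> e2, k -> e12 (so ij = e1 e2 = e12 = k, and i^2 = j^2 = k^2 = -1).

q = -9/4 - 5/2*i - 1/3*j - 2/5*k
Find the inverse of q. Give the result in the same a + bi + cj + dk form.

In blades: q = -9/4 - 5/2*e1 - 1/3*e2 - 2/5*e12.
With qbar = -9/4 + 5/2*e1 + 1/3*e2 + 2/5*e12 (scalar fixed, mapped units negated), q qbar = 41701/3600 (the sum of squared coefficients), so q^-1 = qbar / (41701/3600) = -8100/41701 + 9000/41701*e1 + 1200/41701*e2 + 1440/41701*e12; translating back:
Answer: -8100/41701 + 9000/41701*i + 1200/41701*j + 1440/41701*k


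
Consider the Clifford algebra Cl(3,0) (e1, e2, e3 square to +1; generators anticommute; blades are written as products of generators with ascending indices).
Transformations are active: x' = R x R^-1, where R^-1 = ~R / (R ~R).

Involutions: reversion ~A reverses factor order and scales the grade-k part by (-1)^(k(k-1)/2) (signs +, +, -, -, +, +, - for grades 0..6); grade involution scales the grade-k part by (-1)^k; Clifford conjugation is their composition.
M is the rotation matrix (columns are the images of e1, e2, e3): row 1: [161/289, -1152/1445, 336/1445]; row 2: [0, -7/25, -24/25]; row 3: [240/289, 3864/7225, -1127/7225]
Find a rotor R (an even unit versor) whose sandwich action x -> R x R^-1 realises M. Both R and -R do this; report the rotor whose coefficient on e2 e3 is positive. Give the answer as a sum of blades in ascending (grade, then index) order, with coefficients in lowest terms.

Method: write R = a + b12*e1 e2 + b13*e1 e3 + b23*e2 e3 with a^2 + b12^2 + b13^2 + b23^2 = 1 (so R^-1 = ~R). Expanding the columns R e_j ~R gives tr M = 4a^2 - 1 and, from the antisymmetric part, M21 - M12 = -4a*b12, M13 - M31 = 4a*b13, M32 - M23 = -4a*b23.
Here tr M = 35/289, so a^2 = (1 + tr M)/4 = 81/289 and a = ±9/17. Taking a = 9/17: M21 - M12 = 1152/1445, M13 - M31 = -864/1445, M32 - M23 = 432/289, giving b12 = -32/85, b13 = -24/85, b23 = -12/17, i.e. R = 9/17 - 32/85*e1 e2 - 24/85*e1 e3 - 12/17*e2 e3.
Its e2 e3 coefficient is negative, so report the other preimage -R.
Answer: -9/17 + 32/85*e1 e2 + 24/85*e1 e3 + 12/17*e2 e3. Note: both R and -R realise this M (trace 35/289); the covering map identifies them, and the e2 e3-coefficient sign is the tie-breaker.


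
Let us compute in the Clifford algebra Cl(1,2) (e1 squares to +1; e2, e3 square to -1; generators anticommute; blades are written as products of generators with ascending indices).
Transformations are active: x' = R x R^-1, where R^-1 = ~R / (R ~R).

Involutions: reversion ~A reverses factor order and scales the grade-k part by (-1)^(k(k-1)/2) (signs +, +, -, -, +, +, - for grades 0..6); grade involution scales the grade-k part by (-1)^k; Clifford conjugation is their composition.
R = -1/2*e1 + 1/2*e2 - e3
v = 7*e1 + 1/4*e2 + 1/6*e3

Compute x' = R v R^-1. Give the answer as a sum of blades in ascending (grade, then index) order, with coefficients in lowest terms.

~R = -1/2*e1 + 1/2*e2 - e3, and R ~R = -1, so R^-1 = ~R / (-1).
R v = -83/24 - 29/8*e1 e2 + 83/12*e1 e3 + 1/3*e2 e3
Answer: -251/24*e1 + 77/24*e2 - 85/12*e3


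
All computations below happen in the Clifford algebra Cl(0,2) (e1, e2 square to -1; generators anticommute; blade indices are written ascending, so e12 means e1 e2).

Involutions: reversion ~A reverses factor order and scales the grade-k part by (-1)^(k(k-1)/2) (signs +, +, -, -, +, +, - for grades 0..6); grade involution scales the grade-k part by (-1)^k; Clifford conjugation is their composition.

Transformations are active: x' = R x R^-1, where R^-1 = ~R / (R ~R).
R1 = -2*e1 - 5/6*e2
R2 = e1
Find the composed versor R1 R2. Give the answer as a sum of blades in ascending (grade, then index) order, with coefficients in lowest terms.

Distribute over the terms of R2 (each basis-blade product reordered to ascending indices, repeated generators contracted through their squares):
R1 (e1) = 2 + 5/6*e12
Answer: 2 + 5/6*e12


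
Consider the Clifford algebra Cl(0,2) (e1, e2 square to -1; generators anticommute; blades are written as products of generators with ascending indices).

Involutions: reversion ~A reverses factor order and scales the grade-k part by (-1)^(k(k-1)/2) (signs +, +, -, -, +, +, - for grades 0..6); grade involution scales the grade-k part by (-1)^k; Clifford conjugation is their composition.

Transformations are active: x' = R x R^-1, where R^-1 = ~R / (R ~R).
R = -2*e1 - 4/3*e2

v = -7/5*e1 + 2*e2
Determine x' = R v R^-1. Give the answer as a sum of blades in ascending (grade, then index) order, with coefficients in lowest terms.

~R = -2*e1 - 4/3*e2, and R ~R = -52/9, so R^-1 = ~R / (-52/9).
R v = -2/15 - 88/15*e1 e2
Answer: 17/13*e1 - 134/65*e2


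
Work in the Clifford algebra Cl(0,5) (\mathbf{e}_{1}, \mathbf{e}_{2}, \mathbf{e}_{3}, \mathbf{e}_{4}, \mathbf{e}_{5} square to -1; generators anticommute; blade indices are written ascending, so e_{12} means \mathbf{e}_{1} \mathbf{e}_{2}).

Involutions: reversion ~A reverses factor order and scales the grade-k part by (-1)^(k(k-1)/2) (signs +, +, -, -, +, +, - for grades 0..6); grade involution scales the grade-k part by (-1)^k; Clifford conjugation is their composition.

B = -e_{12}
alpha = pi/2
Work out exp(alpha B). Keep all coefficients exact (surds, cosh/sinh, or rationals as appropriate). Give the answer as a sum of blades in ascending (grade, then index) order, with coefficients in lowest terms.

B^2 = (-1)^2*(e_{12})^2 = 1*(-1) = -1 (a basis 2-blade squares to minus the product of its generators' squares).
B^2 = -1 — B^2 < 0, so the exponential closes trigonometrically: l = 1, alpha*l = \frac{\pi}{2}, so exp(alpha B) = cos(\frac{\pi}{2}) + (sin(\frac{\pi}{2})/1)*B = 0 + (1)*B.
Answer: -e_{12}


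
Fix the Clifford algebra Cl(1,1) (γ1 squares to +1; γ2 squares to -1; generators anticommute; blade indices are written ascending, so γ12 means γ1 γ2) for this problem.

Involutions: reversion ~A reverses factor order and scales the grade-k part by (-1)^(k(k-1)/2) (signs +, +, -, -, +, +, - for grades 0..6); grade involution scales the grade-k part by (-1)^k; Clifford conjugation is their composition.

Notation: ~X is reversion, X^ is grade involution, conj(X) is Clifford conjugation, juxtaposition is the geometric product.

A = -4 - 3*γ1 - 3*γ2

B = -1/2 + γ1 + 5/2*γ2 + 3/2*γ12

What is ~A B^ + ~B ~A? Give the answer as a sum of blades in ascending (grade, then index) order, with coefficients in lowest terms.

first term: -5/2 + γ1 + 7*γ2 - 3/2*γ12
second term: 13/2 - 7*γ1 - 13*γ2 + 21/2*γ12
Answer: 4 - 6*γ1 - 6*γ2 + 9*γ12


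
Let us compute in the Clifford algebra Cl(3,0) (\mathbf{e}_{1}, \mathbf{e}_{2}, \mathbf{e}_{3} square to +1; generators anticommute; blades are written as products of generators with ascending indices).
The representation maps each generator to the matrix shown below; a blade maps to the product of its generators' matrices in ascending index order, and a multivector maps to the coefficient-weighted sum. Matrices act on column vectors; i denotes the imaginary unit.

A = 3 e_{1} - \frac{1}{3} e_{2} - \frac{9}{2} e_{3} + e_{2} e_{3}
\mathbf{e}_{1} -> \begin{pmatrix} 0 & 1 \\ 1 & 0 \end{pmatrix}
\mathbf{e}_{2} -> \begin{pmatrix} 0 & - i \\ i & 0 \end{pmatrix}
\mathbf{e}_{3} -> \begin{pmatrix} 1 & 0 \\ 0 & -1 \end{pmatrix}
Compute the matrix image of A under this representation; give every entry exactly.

Bivector images (products of the table entries): rho(e_{2} e_{3}) = rho(\mathbf{e}_{2})rho(\mathbf{e}_{3}) = \begin{pmatrix} 0 & i \\ i & 0 \end{pmatrix}.
M = (3)*rho(e_{1}) + (-\frac{1}{3})*rho(e_{2}) + (-\frac{9}{2})*rho(e_{3}) + (1)*rho(e_{2} e_{3}), summed entrywise:
Answer: \begin{pmatrix} - \frac{9}{2} & 3 + \frac{4 i}{3} \\ 3 + \frac{2 i}{3} & \frac{9}{2} \end{pmatrix}


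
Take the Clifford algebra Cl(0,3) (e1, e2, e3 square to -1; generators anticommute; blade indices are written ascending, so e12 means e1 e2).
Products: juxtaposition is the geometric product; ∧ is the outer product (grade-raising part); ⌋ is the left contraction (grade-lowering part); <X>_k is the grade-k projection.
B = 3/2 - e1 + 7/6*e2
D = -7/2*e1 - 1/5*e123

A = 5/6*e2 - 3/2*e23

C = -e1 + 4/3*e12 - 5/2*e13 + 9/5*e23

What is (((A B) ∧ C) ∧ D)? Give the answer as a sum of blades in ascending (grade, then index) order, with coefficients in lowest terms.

step 1: -35/36 + 5/4*e2 - 7/4*e3 + 5/6*e12 - 9/4*e23 + 3/2*e123
step 2: 35/36*e1 - 5/108*e12 + 49/72*e13 - 7/4*e23 + 73/24*e123
step 3: 49/8*e123
Answer: 49/8*e123


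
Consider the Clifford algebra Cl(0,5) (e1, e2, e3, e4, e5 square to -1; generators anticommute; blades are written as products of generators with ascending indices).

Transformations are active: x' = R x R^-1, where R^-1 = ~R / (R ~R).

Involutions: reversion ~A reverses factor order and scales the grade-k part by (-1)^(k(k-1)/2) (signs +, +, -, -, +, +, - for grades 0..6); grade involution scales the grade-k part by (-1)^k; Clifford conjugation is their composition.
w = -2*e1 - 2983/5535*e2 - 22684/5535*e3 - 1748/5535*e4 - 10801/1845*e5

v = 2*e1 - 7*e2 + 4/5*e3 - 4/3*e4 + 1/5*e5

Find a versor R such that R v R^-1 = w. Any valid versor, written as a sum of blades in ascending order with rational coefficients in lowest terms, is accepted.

Construction: equal norms (both -12478/225) license R = v + w = -41728/5535*e2 - 18256/5535*e3 - 9128/5535*e4 - 10432/1845*e5 — nothing changes along that direction, while (v - w)/2 changes sign, so v maps onto w.
Answer: -41728/5535*e2 - 18256/5535*e3 - 9128/5535*e4 - 10432/1845*e5


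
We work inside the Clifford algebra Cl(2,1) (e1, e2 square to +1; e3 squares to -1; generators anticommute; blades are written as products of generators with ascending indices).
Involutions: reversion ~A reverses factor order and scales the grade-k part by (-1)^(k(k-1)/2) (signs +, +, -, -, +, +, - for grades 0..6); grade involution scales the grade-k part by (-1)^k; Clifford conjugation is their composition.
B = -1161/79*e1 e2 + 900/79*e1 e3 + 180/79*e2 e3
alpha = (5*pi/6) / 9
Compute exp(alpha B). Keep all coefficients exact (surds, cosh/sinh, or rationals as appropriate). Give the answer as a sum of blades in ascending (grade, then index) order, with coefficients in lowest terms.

B^2 term by term: the squares give (-1161/79)^2*(e1 e2)^2 + (900/79)^2*(e1 e3)^2 + (180/79)^2*(e2 e3)^2 = 1347921/6241*(-1) + 810000/6241*(+1) + 32400/6241*(+1) = -81 (each basis 2-blade squares to minus the product of its generators' squares); cross terms between blades sharing an index anticommute and cancel. So B^2 = -81.
B^2 = -81 — the series telescopes trigonometrically here: l = 9, alpha*l = 5*pi/6, so exp(alpha B) = cos(5*pi/6) + (sin(5*pi/6)/9)*B = -sqrt(3)/2 + (1/18)*B.
Answer: -sqrt(3)/2 - 129/158*e1 e2 + 50/79*e1 e3 + 10/79*e2 e3


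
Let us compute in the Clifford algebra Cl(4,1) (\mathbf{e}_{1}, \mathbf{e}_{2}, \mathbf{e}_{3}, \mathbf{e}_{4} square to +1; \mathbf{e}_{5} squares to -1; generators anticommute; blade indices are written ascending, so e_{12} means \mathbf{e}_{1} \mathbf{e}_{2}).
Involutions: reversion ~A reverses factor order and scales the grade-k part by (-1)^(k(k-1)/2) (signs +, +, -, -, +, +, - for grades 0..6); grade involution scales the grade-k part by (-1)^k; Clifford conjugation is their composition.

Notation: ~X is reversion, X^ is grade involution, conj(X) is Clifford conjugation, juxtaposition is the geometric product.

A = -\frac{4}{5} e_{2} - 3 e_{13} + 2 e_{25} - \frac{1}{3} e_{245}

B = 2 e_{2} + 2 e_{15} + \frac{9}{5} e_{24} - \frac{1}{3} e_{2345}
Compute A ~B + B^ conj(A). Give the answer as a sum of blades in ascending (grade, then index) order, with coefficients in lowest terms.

first term: -\frac{8}{5} + \frac{1}{9} e_{3} + \frac{36}{25} e_{4} - \frac{23}{5} e_{5} + 4 e_{12} - \frac{2}{3} e_{34} - 6 e_{35} - \frac{64}{15} e_{45} + 6 e_{123} + \frac{2}{3} e_{124} - \frac{8}{5} e_{125} + \frac{4}{15} e_{345} - \frac{27}{5} e_{1234} - e_{1245}
second term: -\frac{8}{5} - \frac{1}{9} e_{3} - \frac{36}{25} e_{4} + \frac{23}{5} e_{5} - 4 e_{12} + \frac{2}{3} e_{34} + 6 e_{35} + \frac{64}{15} e_{45} + 6 e_{123} + \frac{2}{3} e_{124} - \frac{8}{5} e_{125} + \frac{4}{15} e_{345} - \frac{27}{5} e_{1234} - e_{1245}
Answer: -\frac{16}{5} + 12 e_{123} + \frac{4}{3} e_{124} - \frac{16}{5} e_{125} + \frac{8}{15} e_{345} - \frac{54}{5} e_{1234} - 2 e_{1245}


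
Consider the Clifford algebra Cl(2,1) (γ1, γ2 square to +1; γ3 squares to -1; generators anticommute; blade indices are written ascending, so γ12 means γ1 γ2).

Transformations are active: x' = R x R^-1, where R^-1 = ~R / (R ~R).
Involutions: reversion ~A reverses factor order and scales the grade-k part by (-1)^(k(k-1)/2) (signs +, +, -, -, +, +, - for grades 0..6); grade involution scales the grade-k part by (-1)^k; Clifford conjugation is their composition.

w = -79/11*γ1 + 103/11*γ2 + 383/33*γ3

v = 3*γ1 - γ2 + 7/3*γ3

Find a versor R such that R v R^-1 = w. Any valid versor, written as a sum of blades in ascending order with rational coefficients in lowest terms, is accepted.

Key observation: q(v) = q(w) = 41/9 (sandwiches preserve the norm), so R = v + w = -46/11*γ1 + 92/11*γ2 + 460/33*γ3 works whenever it is invertible — the component of v along it is kept and (v - w)/2 reverses, sending v to w.
Answer: -46/11*γ1 + 92/11*γ2 + 460/33*γ3


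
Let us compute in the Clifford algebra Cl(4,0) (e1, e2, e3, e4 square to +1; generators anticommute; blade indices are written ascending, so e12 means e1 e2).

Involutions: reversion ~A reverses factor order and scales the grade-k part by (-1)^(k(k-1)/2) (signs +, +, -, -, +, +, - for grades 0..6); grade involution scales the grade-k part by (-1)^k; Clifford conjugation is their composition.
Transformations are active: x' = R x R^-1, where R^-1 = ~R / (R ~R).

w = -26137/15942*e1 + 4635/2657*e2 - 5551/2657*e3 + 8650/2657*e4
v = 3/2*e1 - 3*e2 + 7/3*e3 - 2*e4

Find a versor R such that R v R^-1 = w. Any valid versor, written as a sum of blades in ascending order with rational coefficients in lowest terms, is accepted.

Construction: equal norms (both 745/36) license R = v + w = -1112/7971*e1 - 3336/2657*e2 + 1946/7971*e3 + 3336/2657*e4 — nothing changes along that direction, while (v - w)/2 changes sign, so v maps onto w.
Answer: -1112/7971*e1 - 3336/2657*e2 + 1946/7971*e3 + 3336/2657*e4


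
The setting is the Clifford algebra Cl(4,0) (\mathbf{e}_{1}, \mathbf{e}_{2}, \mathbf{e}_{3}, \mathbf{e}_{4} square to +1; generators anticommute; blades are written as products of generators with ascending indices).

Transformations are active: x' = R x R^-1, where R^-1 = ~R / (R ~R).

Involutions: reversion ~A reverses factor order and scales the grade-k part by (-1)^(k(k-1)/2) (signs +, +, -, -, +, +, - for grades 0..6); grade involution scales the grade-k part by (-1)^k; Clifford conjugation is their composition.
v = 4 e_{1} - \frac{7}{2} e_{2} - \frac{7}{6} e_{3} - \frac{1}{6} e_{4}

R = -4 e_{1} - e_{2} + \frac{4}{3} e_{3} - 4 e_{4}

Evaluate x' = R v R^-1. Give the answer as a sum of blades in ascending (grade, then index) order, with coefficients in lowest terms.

~R = -4 e_{1} - e_{2} + \frac{4}{3} e_{3} - 4 e_{4}, and R ~R = \frac{313}{9}, so R^-1 = ~R / (\frac{313}{9}).
R v = -\frac{241}{18} + 18 e_{1} e_{2} - \frac{2}{3} e_{1} e_{3} + \frac{50}{3} e_{1} e_{4} + \frac{35}{6} e_{2} e_{3} - \frac{83}{6} e_{2} e_{4} - \frac{44}{9} e_{3} e_{4}
Answer: -\frac{288}{313} e_{1} + \frac{2673}{626} e_{2} + \frac{263}{1878} e_{3} + \frac{6097}{1878} e_{4}
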